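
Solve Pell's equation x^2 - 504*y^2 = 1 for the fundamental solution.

First expand sqrt(504) as a continued fraction. With x_i = (sqrt(504) + m_i)/d_i and (m_0, d_0) = (0, 1): a_0 = floor(sqrt(504)) = 22, since 22^2 = 484 <= 504 < 529 = 23^2.
Iterate m_{i+1} = d_i*a_i - m_i, d_{i+1} = (504 - m_{i+1}^2)/d_i, a_{i+1} = floor((a_0 + m_{i+1})/d_{i+1}):
  m_1 = 1*22 - 0 = 22, d_1 = (504 - 22^2)/1 = 20/1 = 20, a_1 = floor((22 + 22)/20) = 2.
  m_2 = 20*2 - 22 = 18, d_2 = (504 - 18^2)/20 = 180/20 = 9, a_2 = floor((22 + 18)/9) = 4.
  m_3 = 9*4 - 18 = 18, d_3 = (504 - 18^2)/9 = 180/9 = 20, a_3 = floor((22 + 18)/20) = 2.
  m_4 = 20*2 - 18 = 22, d_4 = (504 - 22^2)/20 = 20/20 = 1, a_4 = floor((22 + 22)/1) = 44.
  m_5 = 1*44 - 22 = 22, d_5 = (504 - 22^2)/1 = 20/1 = 20: (m_5, d_5) = (m_1, d_1) = (22, 20), so from here the quotients repeat a_1, ..., a_4; the period length is 4.
So sqrt(504) = [22; (2, 4, 2, 44)] with period length k = 4.
k is even, so the fundamental solution of x^2 - 504y^2 = 1 is (p_{k-1}, q_{k-1}) = (p_3, q_3); compute convergents through index 3.
Convergents (p_i = a_i*p_{i-1} + p_{i-2}, q_i = a_i*q_{i-1} + q_{i-2} with p_{-2}=0, p_{-1}=1, q_{-2}=1, q_{-1}=0):
  i=0: a_0=22, p_0 = 22*1 + 0 = 22, q_0 = 22*0 + 1 = 1.
  i=1: a_1=2, p_1 = 2*22 + 1 = 45, q_1 = 2*1 + 0 = 2.
  i=2: a_2=4, p_2 = 4*45 + 22 = 202, q_2 = 4*2 + 1 = 9.
  i=3: a_3=2, p_3 = 2*202 + 45 = 449, q_3 = 2*9 + 2 = 20.
Check: 449^2 - 504*20^2 = 201601 - 201600 = 1, so (x, y) = (449, 20) solves the equation, and by the theorem it is the least positive solution.

(x, y) = (449, 20)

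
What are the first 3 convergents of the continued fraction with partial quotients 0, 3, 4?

Using the convergent recurrence p_i = a_i*p_{i-1} + p_{i-2}, q_i = a_i*q_{i-1} + q_{i-2} with p_{-2}=0, p_{-1}=1, q_{-2}=1, q_{-1}=0:
  i=0: a_0=0, p_0 = 0*1 + 0 = 0, q_0 = 0*0 + 1 = 1.
  i=1: a_1=3, p_1 = 3*0 + 1 = 1, q_1 = 3*1 + 0 = 3.
  i=2: a_2=4, p_2 = 4*1 + 0 = 4, q_2 = 4*3 + 1 = 13.

0/1, 1/3, 4/13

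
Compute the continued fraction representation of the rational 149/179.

Run the Euclidean algorithm on 149 and 179; the successive quotients are the partial quotients a_0, a_1, ... (each step inverts the fractional part left over by the previous one):
  149 = 0*179 + 149, so a_0 = 0.
  179 = 1*149 + 30, so a_1 = 1.
  149 = 4*30 + 29, so a_2 = 4.
  30 = 1*29 + 1, so a_3 = 1.
  29 = 29*1 + 0, so a_4 = 29.
The remainder reaches 0 after 5 divisions, so the expansion has 5 partial quotients, read off in order.

[0; 1, 4, 1, 29]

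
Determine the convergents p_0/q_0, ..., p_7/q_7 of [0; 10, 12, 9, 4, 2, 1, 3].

0/1, 1/10, 12/121, 109/1099, 448/4517, 1005/10133, 1453/14650, 5364/54083

Using the convergent recurrence p_i = a_i*p_{i-1} + p_{i-2}, q_i = a_i*q_{i-1} + q_{i-2} with p_{-2}=0, p_{-1}=1, q_{-2}=1, q_{-1}=0:
  i=0: a_0=0, p_0 = 0*1 + 0 = 0, q_0 = 0*0 + 1 = 1.
  i=1: a_1=10, p_1 = 10*0 + 1 = 1, q_1 = 10*1 + 0 = 10.
  i=2: a_2=12, p_2 = 12*1 + 0 = 12, q_2 = 12*10 + 1 = 121.
  i=3: a_3=9, p_3 = 9*12 + 1 = 109, q_3 = 9*121 + 10 = 1099.
  i=4: a_4=4, p_4 = 4*109 + 12 = 448, q_4 = 4*1099 + 121 = 4517.
  i=5: a_5=2, p_5 = 2*448 + 109 = 1005, q_5 = 2*4517 + 1099 = 10133.
  i=6: a_6=1, p_6 = 1*1005 + 448 = 1453, q_6 = 1*10133 + 4517 = 14650.
  i=7: a_7=3, p_7 = 3*1453 + 1005 = 5364, q_7 = 3*14650 + 10133 = 54083.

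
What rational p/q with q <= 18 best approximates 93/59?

Expand x = 93/59 as a continued fraction with the Euclidean algorithm:
  93 = 1*59 + 34, so a_0 = 1.
  59 = 1*34 + 25, so a_1 = 1.
  34 = 1*25 + 9, so a_2 = 1.
  25 = 2*9 + 7, so a_3 = 2.
  9 = 1*7 + 2, so a_4 = 1.
  7 = 3*2 + 1, so a_5 = 3.
  2 = 2*1 + 0, so a_6 = 2.
so x = [1; 1, 1, 2, 1, 3, 2].
Convergents (p_i = a_i*p_{i-1} + p_{i-2}, q_i = a_i*q_{i-1} + q_{i-2} with p_{-2}=0, p_{-1}=1, q_{-2}=1, q_{-1}=0), until the denominator exceeds 18:
  i=0: a_0=1, p_0 = 1*1 + 0 = 1, q_0 = 1*0 + 1 = 1.
  i=1: a_1=1, p_1 = 1*1 + 1 = 2, q_1 = 1*1 + 0 = 1.
  i=2: a_2=1, p_2 = 1*2 + 1 = 3, q_2 = 1*1 + 1 = 2.
  i=3: a_3=2, p_3 = 2*3 + 2 = 8, q_3 = 2*2 + 1 = 5.
  i=4: a_4=1, p_4 = 1*8 + 3 = 11, q_4 = 1*5 + 2 = 7.
  i=5: a_5=3, p_5 = 3*11 + 8 = 41, q_5 = 3*7 + 5 = 26.
q_5 = 26 > 18, so the last convergent with denominator <= 18 is p_4/q_4 = 11/7.
The closest fraction with denominator <= 18 is either p_4/q_4 or the intermediate fraction (k*p_4 + p_3)/(k*q_4 + q_3) with the largest k >= 1 whose denominator stays <= 18; these approach x as k grows, and every other convergent or intermediate fraction in range is farther away.
Largest k: floor((18 - q_3)/q_4) = floor((18 - 5)/7) = 1.
That gives (1*11 + 8)/(1*7 + 5) = 19/12.
Compare the errors: |x - 11/7| = |93*7 - 11*59|/(59*7) = 2/413, and |x - 19/12| = |93*12 - 19*59|/(59*12) = 5/708.
Cross-multiplying, 2*708 = 1416 < 2065 = 5*413, so 2/413 is smaller: the convergent 11/7 is closer to x than 19/12.

11/7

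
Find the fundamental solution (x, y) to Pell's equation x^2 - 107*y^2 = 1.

First expand sqrt(107) as a continued fraction. With x_i = (sqrt(107) + m_i)/d_i and (m_0, d_0) = (0, 1): a_0 = floor(sqrt(107)) = 10, since 10^2 = 100 <= 107 < 121 = 11^2.
Iterate m_{i+1} = d_i*a_i - m_i, d_{i+1} = (107 - m_{i+1}^2)/d_i, a_{i+1} = floor((a_0 + m_{i+1})/d_{i+1}):
  m_1 = 1*10 - 0 = 10, d_1 = (107 - 10^2)/1 = 7/1 = 7, a_1 = floor((10 + 10)/7) = 2.
  m_2 = 7*2 - 10 = 4, d_2 = (107 - 4^2)/7 = 91/7 = 13, a_2 = floor((10 + 4)/13) = 1.
  m_3 = 13*1 - 4 = 9, d_3 = (107 - 9^2)/13 = 26/13 = 2, a_3 = floor((10 + 9)/2) = 9.
  m_4 = 2*9 - 9 = 9, d_4 = (107 - 9^2)/2 = 26/2 = 13, a_4 = floor((10 + 9)/13) = 1.
  m_5 = 13*1 - 9 = 4, d_5 = (107 - 4^2)/13 = 91/13 = 7, a_5 = floor((10 + 4)/7) = 2.
  m_6 = 7*2 - 4 = 10, d_6 = (107 - 10^2)/7 = 7/7 = 1, a_6 = floor((10 + 10)/1) = 20.
  m_7 = 1*20 - 10 = 10, d_7 = (107 - 10^2)/1 = 7/1 = 7: (m_7, d_7) = (m_1, d_1) = (10, 7), so from here the quotients repeat a_1, ..., a_6; the period length is 6.
So sqrt(107) = [10; (2, 1, 9, 1, 2, 20)] with period length k = 6.
k is even, so the fundamental solution of x^2 - 107y^2 = 1 is (p_{k-1}, q_{k-1}) = (p_5, q_5); compute convergents through index 5.
Convergents (p_i = a_i*p_{i-1} + p_{i-2}, q_i = a_i*q_{i-1} + q_{i-2} with p_{-2}=0, p_{-1}=1, q_{-2}=1, q_{-1}=0):
  i=0: a_0=10, p_0 = 10*1 + 0 = 10, q_0 = 10*0 + 1 = 1.
  i=1: a_1=2, p_1 = 2*10 + 1 = 21, q_1 = 2*1 + 0 = 2.
  i=2: a_2=1, p_2 = 1*21 + 10 = 31, q_2 = 1*2 + 1 = 3.
  i=3: a_3=9, p_3 = 9*31 + 21 = 300, q_3 = 9*3 + 2 = 29.
  i=4: a_4=1, p_4 = 1*300 + 31 = 331, q_4 = 1*29 + 3 = 32.
  i=5: a_5=2, p_5 = 2*331 + 300 = 962, q_5 = 2*32 + 29 = 93.
Check: 962^2 - 107*93^2 = 925444 - 925443 = 1, so (x, y) = (962, 93) solves the equation, and by the theorem it is the least positive solution.

(x, y) = (962, 93)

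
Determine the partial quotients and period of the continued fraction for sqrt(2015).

Write x_i = (sqrt(2015) + m_i)/d_i with (m_0, d_0) = (0, 1). a_0 = floor(sqrt(2015)) = 44, since 44^2 = 1936 <= 2015 < 2025 = 45^2.
Iterate m_{i+1} = d_i*a_i - m_i, d_{i+1} = (2015 - m_{i+1}^2)/d_i, a_{i+1} = floor((a_0 + m_{i+1})/d_{i+1}):
  m_1 = 1*44 - 0 = 44, d_1 = (2015 - 44^2)/1 = 79/1 = 79, a_1 = floor((44 + 44)/79) = 1.
  m_2 = 79*1 - 44 = 35, d_2 = (2015 - 35^2)/79 = 790/79 = 10, a_2 = floor((44 + 35)/10) = 7.
  m_3 = 10*7 - 35 = 35, d_3 = (2015 - 35^2)/10 = 790/10 = 79, a_3 = floor((44 + 35)/79) = 1.
  m_4 = 79*1 - 35 = 44, d_4 = (2015 - 44^2)/79 = 79/79 = 1, a_4 = floor((44 + 44)/1) = 88.
  m_5 = 1*88 - 44 = 44, d_5 = (2015 - 44^2)/1 = 79/1 = 79: (m_5, d_5) = (m_1, d_1) = (44, 79), so from here the quotients repeat a_1, ..., a_4; the period length is 4.
Hence the expansion of sqrt(2015) is a_0 = 44 followed by the repeating block 1, 7, 1, 88 (period 4).

[44; (1, 7, 1, 88)]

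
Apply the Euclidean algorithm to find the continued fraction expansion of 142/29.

[4; 1, 8, 1, 2]

Run the Euclidean algorithm on 142 and 29; the successive quotients are the partial quotients a_0, a_1, ... (each step inverts the fractional part left over by the previous one):
  142 = 4*29 + 26, so a_0 = 4.
  29 = 1*26 + 3, so a_1 = 1.
  26 = 8*3 + 2, so a_2 = 8.
  3 = 1*2 + 1, so a_3 = 1.
  2 = 2*1 + 0, so a_4 = 2.
The remainder reaches 0 after 5 divisions, so the expansion has 5 partial quotients, read off in order.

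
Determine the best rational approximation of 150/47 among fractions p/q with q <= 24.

Expand x = 150/47 as a continued fraction with the Euclidean algorithm:
  150 = 3*47 + 9, so a_0 = 3.
  47 = 5*9 + 2, so a_1 = 5.
  9 = 4*2 + 1, so a_2 = 4.
  2 = 2*1 + 0, so a_3 = 2.
so x = [3; 5, 4, 2].
Convergents (p_i = a_i*p_{i-1} + p_{i-2}, q_i = a_i*q_{i-1} + q_{i-2} with p_{-2}=0, p_{-1}=1, q_{-2}=1, q_{-1}=0), until the denominator exceeds 24:
  i=0: a_0=3, p_0 = 3*1 + 0 = 3, q_0 = 3*0 + 1 = 1.
  i=1: a_1=5, p_1 = 5*3 + 1 = 16, q_1 = 5*1 + 0 = 5.
  i=2: a_2=4, p_2 = 4*16 + 3 = 67, q_2 = 4*5 + 1 = 21.
  i=3: a_3=2, p_3 = 2*67 + 16 = 150, q_3 = 2*21 + 5 = 47.
q_3 = 47 > 24, so the last convergent with denominator <= 24 is p_2/q_2 = 67/21.
The closest fraction with denominator <= 24 is either p_2/q_2 or the intermediate fraction (k*p_2 + p_1)/(k*q_2 + q_1) with the largest k >= 1 whose denominator stays <= 24; these approach x as k grows, and every other convergent or intermediate fraction in range is farther away.
Largest k: floor((24 - q_1)/q_2) = floor((24 - 5)/21) = 0.
Since k = 0, no intermediate fraction beyond p_2/q_2 has denominator <= 24, so the convergent 67/21 is the closest (its error is |150*21 - 67*47|/(47*21) = 1/987).

67/21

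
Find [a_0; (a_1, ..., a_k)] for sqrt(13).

Write x_i = (sqrt(13) + m_i)/d_i with (m_0, d_0) = (0, 1). a_0 = floor(sqrt(13)) = 3, since 3^2 = 9 <= 13 < 16 = 4^2.
Iterate m_{i+1} = d_i*a_i - m_i, d_{i+1} = (13 - m_{i+1}^2)/d_i, a_{i+1} = floor((a_0 + m_{i+1})/d_{i+1}):
  m_1 = 1*3 - 0 = 3, d_1 = (13 - 3^2)/1 = 4/1 = 4, a_1 = floor((3 + 3)/4) = 1.
  m_2 = 4*1 - 3 = 1, d_2 = (13 - 1^2)/4 = 12/4 = 3, a_2 = floor((3 + 1)/3) = 1.
  m_3 = 3*1 - 1 = 2, d_3 = (13 - 2^2)/3 = 9/3 = 3, a_3 = floor((3 + 2)/3) = 1.
  m_4 = 3*1 - 2 = 1, d_4 = (13 - 1^2)/3 = 12/3 = 4, a_4 = floor((3 + 1)/4) = 1.
  m_5 = 4*1 - 1 = 3, d_5 = (13 - 3^2)/4 = 4/4 = 1, a_5 = floor((3 + 3)/1) = 6.
  m_6 = 1*6 - 3 = 3, d_6 = (13 - 3^2)/1 = 4/1 = 4: (m_6, d_6) = (m_1, d_1) = (3, 4), so from here the quotients repeat a_1, ..., a_5; the period length is 5.
Hence the expansion of sqrt(13) is a_0 = 3 followed by the repeating block 1, 1, 1, 1, 6 (period 5).

[3; (1, 1, 1, 1, 6)]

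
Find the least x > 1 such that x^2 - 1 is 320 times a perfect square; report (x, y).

(x, y) = (161, 9)

First expand sqrt(320) as a continued fraction. With x_i = (sqrt(320) + m_i)/d_i and (m_0, d_0) = (0, 1): a_0 = floor(sqrt(320)) = 17, since 17^2 = 289 <= 320 < 324 = 18^2.
Iterate m_{i+1} = d_i*a_i - m_i, d_{i+1} = (320 - m_{i+1}^2)/d_i, a_{i+1} = floor((a_0 + m_{i+1})/d_{i+1}):
  m_1 = 1*17 - 0 = 17, d_1 = (320 - 17^2)/1 = 31/1 = 31, a_1 = floor((17 + 17)/31) = 1.
  m_2 = 31*1 - 17 = 14, d_2 = (320 - 14^2)/31 = 124/31 = 4, a_2 = floor((17 + 14)/4) = 7.
  m_3 = 4*7 - 14 = 14, d_3 = (320 - 14^2)/4 = 124/4 = 31, a_3 = floor((17 + 14)/31) = 1.
  m_4 = 31*1 - 14 = 17, d_4 = (320 - 17^2)/31 = 31/31 = 1, a_4 = floor((17 + 17)/1) = 34.
  m_5 = 1*34 - 17 = 17, d_5 = (320 - 17^2)/1 = 31/1 = 31: (m_5, d_5) = (m_1, d_1) = (17, 31), so from here the quotients repeat a_1, ..., a_4; the period length is 4.
So sqrt(320) = [17; (1, 7, 1, 34)] with period length k = 4.
k is even, so the fundamental solution of x^2 - 320y^2 = 1 is (p_{k-1}, q_{k-1}) = (p_3, q_3); compute convergents through index 3.
Convergents (p_i = a_i*p_{i-1} + p_{i-2}, q_i = a_i*q_{i-1} + q_{i-2} with p_{-2}=0, p_{-1}=1, q_{-2}=1, q_{-1}=0):
  i=0: a_0=17, p_0 = 17*1 + 0 = 17, q_0 = 17*0 + 1 = 1.
  i=1: a_1=1, p_1 = 1*17 + 1 = 18, q_1 = 1*1 + 0 = 1.
  i=2: a_2=7, p_2 = 7*18 + 17 = 143, q_2 = 7*1 + 1 = 8.
  i=3: a_3=1, p_3 = 1*143 + 18 = 161, q_3 = 1*8 + 1 = 9.
Check: 161^2 - 320*9^2 = 25921 - 25920 = 1, so (x, y) = (161, 9) solves the equation, and by the theorem it is the least positive solution.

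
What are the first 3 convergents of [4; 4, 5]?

Using the convergent recurrence p_i = a_i*p_{i-1} + p_{i-2}, q_i = a_i*q_{i-1} + q_{i-2} with p_{-2}=0, p_{-1}=1, q_{-2}=1, q_{-1}=0:
  i=0: a_0=4, p_0 = 4*1 + 0 = 4, q_0 = 4*0 + 1 = 1.
  i=1: a_1=4, p_1 = 4*4 + 1 = 17, q_1 = 4*1 + 0 = 4.
  i=2: a_2=5, p_2 = 5*17 + 4 = 89, q_2 = 5*4 + 1 = 21.

4/1, 17/4, 89/21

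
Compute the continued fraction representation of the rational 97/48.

Run the Euclidean algorithm on 97 and 48; the successive quotients are the partial quotients a_0, a_1, ... (each step inverts the fractional part left over by the previous one):
  97 = 2*48 + 1, so a_0 = 2.
  48 = 48*1 + 0, so a_1 = 48.
The remainder reaches 0 after 2 divisions, so the expansion has 2 partial quotients, read off in order.

[2; 48]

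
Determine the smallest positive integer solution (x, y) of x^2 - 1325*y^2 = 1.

First expand sqrt(1325) as a continued fraction. With x_i = (sqrt(1325) + m_i)/d_i and (m_0, d_0) = (0, 1): a_0 = floor(sqrt(1325)) = 36, since 36^2 = 1296 <= 1325 < 1369 = 37^2.
Iterate m_{i+1} = d_i*a_i - m_i, d_{i+1} = (1325 - m_{i+1}^2)/d_i, a_{i+1} = floor((a_0 + m_{i+1})/d_{i+1}):
  m_1 = 1*36 - 0 = 36, d_1 = (1325 - 36^2)/1 = 29/1 = 29, a_1 = floor((36 + 36)/29) = 2.
  m_2 = 29*2 - 36 = 22, d_2 = (1325 - 22^2)/29 = 841/29 = 29, a_2 = floor((36 + 22)/29) = 2.
  m_3 = 29*2 - 22 = 36, d_3 = (1325 - 36^2)/29 = 29/29 = 1, a_3 = floor((36 + 36)/1) = 72.
  m_4 = 1*72 - 36 = 36, d_4 = (1325 - 36^2)/1 = 29/1 = 29: (m_4, d_4) = (m_1, d_1) = (36, 29), so from here the quotients repeat a_1, ..., a_3; the period length is 3.
So sqrt(1325) = [36; (2, 2, 72)] with period length k = 3.
k is odd, so (p_{k-1}, q_{k-1}) only solves x^2 - 1325y^2 = -1 and the fundamental solution of x^2 - 1325y^2 = 1 is (p_{2k-1}, q_{2k-1}) = (p_5, q_5); compute convergents through index 5, running through the period twice.
Convergents (p_i = a_i*p_{i-1} + p_{i-2}, q_i = a_i*q_{i-1} + q_{i-2} with p_{-2}=0, p_{-1}=1, q_{-2}=1, q_{-1}=0):
  i=0: a_0=36, p_0 = 36*1 + 0 = 36, q_0 = 36*0 + 1 = 1.
  i=1: a_1=2, p_1 = 2*36 + 1 = 73, q_1 = 2*1 + 0 = 2.
  i=2: a_2=2, p_2 = 2*73 + 36 = 182, q_2 = 2*2 + 1 = 5.
  i=3: a_3=72, p_3 = 72*182 + 73 = 13177, q_3 = 72*5 + 2 = 362.
  i=4: a_4=2, p_4 = 2*13177 + 182 = 26536, q_4 = 2*362 + 5 = 729.
  i=5: a_5=2, p_5 = 2*26536 + 13177 = 66249, q_5 = 2*729 + 362 = 1820.
Indeed p_2^2 - 1325*q_2^2 = 33124 - 33125 = -1, not +1.
Check: 66249^2 - 1325*1820^2 = 4388930001 - 4388930000 = 1, so (x, y) = (66249, 1820) solves the equation, and by the theorem it is the least positive solution.

(x, y) = (66249, 1820)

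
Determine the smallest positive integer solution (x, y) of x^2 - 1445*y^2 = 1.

(x, y) = (2889, 76)

First expand sqrt(1445) as a continued fraction. With x_i = (sqrt(1445) + m_i)/d_i and (m_0, d_0) = (0, 1): a_0 = floor(sqrt(1445)) = 38, since 38^2 = 1444 <= 1445 < 1521 = 39^2.
Iterate m_{i+1} = d_i*a_i - m_i, d_{i+1} = (1445 - m_{i+1}^2)/d_i, a_{i+1} = floor((a_0 + m_{i+1})/d_{i+1}):
  m_1 = 1*38 - 0 = 38, d_1 = (1445 - 38^2)/1 = 1/1 = 1, a_1 = floor((38 + 38)/1) = 76.
  m_2 = 1*76 - 38 = 38, d_2 = (1445 - 38^2)/1 = 1/1 = 1: (m_2, d_2) = (m_1, d_1) = (38, 1), so from here the quotient a_1 repeats; the period length is 1.
So sqrt(1445) = [38; (76)] with period length k = 1.
k is odd, so (p_{k-1}, q_{k-1}) only solves x^2 - 1445y^2 = -1 and the fundamental solution of x^2 - 1445y^2 = 1 is (p_{2k-1}, q_{2k-1}) = (p_1, q_1); compute convergents through index 1, running through the period twice.
Convergents (p_i = a_i*p_{i-1} + p_{i-2}, q_i = a_i*q_{i-1} + q_{i-2} with p_{-2}=0, p_{-1}=1, q_{-2}=1, q_{-1}=0):
  i=0: a_0=38, p_0 = 38*1 + 0 = 38, q_0 = 38*0 + 1 = 1.
  i=1: a_1=76, p_1 = 76*38 + 1 = 2889, q_1 = 76*1 + 0 = 76.
Indeed p_0^2 - 1445*q_0^2 = 1444 - 1445 = -1, not +1.
Check: 2889^2 - 1445*76^2 = 8346321 - 8346320 = 1, so (x, y) = (2889, 76) solves the equation, and by the theorem it is the least positive solution.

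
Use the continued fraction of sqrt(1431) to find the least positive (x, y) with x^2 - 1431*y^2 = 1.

(x, y) = (1324, 35)

First expand sqrt(1431) as a continued fraction. With x_i = (sqrt(1431) + m_i)/d_i and (m_0, d_0) = (0, 1): a_0 = floor(sqrt(1431)) = 37, since 37^2 = 1369 <= 1431 < 1444 = 38^2.
Iterate m_{i+1} = d_i*a_i - m_i, d_{i+1} = (1431 - m_{i+1}^2)/d_i, a_{i+1} = floor((a_0 + m_{i+1})/d_{i+1}):
  m_1 = 1*37 - 0 = 37, d_1 = (1431 - 37^2)/1 = 62/1 = 62, a_1 = floor((37 + 37)/62) = 1.
  m_2 = 62*1 - 37 = 25, d_2 = (1431 - 25^2)/62 = 806/62 = 13, a_2 = floor((37 + 25)/13) = 4.
  m_3 = 13*4 - 25 = 27, d_3 = (1431 - 27^2)/13 = 702/13 = 54, a_3 = floor((37 + 27)/54) = 1.
  m_4 = 54*1 - 27 = 27, d_4 = (1431 - 27^2)/54 = 702/54 = 13, a_4 = floor((37 + 27)/13) = 4.
  m_5 = 13*4 - 27 = 25, d_5 = (1431 - 25^2)/13 = 806/13 = 62, a_5 = floor((37 + 25)/62) = 1.
  m_6 = 62*1 - 25 = 37, d_6 = (1431 - 37^2)/62 = 62/62 = 1, a_6 = floor((37 + 37)/1) = 74.
  m_7 = 1*74 - 37 = 37, d_7 = (1431 - 37^2)/1 = 62/1 = 62: (m_7, d_7) = (m_1, d_1) = (37, 62), so from here the quotients repeat a_1, ..., a_6; the period length is 6.
So sqrt(1431) = [37; (1, 4, 1, 4, 1, 74)] with period length k = 6.
k is even, so the fundamental solution of x^2 - 1431y^2 = 1 is (p_{k-1}, q_{k-1}) = (p_5, q_5); compute convergents through index 5.
Convergents (p_i = a_i*p_{i-1} + p_{i-2}, q_i = a_i*q_{i-1} + q_{i-2} with p_{-2}=0, p_{-1}=1, q_{-2}=1, q_{-1}=0):
  i=0: a_0=37, p_0 = 37*1 + 0 = 37, q_0 = 37*0 + 1 = 1.
  i=1: a_1=1, p_1 = 1*37 + 1 = 38, q_1 = 1*1 + 0 = 1.
  i=2: a_2=4, p_2 = 4*38 + 37 = 189, q_2 = 4*1 + 1 = 5.
  i=3: a_3=1, p_3 = 1*189 + 38 = 227, q_3 = 1*5 + 1 = 6.
  i=4: a_4=4, p_4 = 4*227 + 189 = 1097, q_4 = 4*6 + 5 = 29.
  i=5: a_5=1, p_5 = 1*1097 + 227 = 1324, q_5 = 1*29 + 6 = 35.
Check: 1324^2 - 1431*35^2 = 1752976 - 1752975 = 1, so (x, y) = (1324, 35) solves the equation, and by the theorem it is the least positive solution.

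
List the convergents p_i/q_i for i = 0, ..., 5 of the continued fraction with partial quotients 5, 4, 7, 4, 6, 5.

Using the convergent recurrence p_i = a_i*p_{i-1} + p_{i-2}, q_i = a_i*q_{i-1} + q_{i-2} with p_{-2}=0, p_{-1}=1, q_{-2}=1, q_{-1}=0:
  i=0: a_0=5, p_0 = 5*1 + 0 = 5, q_0 = 5*0 + 1 = 1.
  i=1: a_1=4, p_1 = 4*5 + 1 = 21, q_1 = 4*1 + 0 = 4.
  i=2: a_2=7, p_2 = 7*21 + 5 = 152, q_2 = 7*4 + 1 = 29.
  i=3: a_3=4, p_3 = 4*152 + 21 = 629, q_3 = 4*29 + 4 = 120.
  i=4: a_4=6, p_4 = 6*629 + 152 = 3926, q_4 = 6*120 + 29 = 749.
  i=5: a_5=5, p_5 = 5*3926 + 629 = 20259, q_5 = 5*749 + 120 = 3865.

5/1, 21/4, 152/29, 629/120, 3926/749, 20259/3865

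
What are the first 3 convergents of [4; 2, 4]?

4/1, 9/2, 40/9

Using the convergent recurrence p_i = a_i*p_{i-1} + p_{i-2}, q_i = a_i*q_{i-1} + q_{i-2} with p_{-2}=0, p_{-1}=1, q_{-2}=1, q_{-1}=0:
  i=0: a_0=4, p_0 = 4*1 + 0 = 4, q_0 = 4*0 + 1 = 1.
  i=1: a_1=2, p_1 = 2*4 + 1 = 9, q_1 = 2*1 + 0 = 2.
  i=2: a_2=4, p_2 = 4*9 + 4 = 40, q_2 = 4*2 + 1 = 9.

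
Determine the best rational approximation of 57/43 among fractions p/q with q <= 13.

Expand x = 57/43 as a continued fraction with the Euclidean algorithm:
  57 = 1*43 + 14, so a_0 = 1.
  43 = 3*14 + 1, so a_1 = 3.
  14 = 14*1 + 0, so a_2 = 14.
so x = [1; 3, 14].
Convergents (p_i = a_i*p_{i-1} + p_{i-2}, q_i = a_i*q_{i-1} + q_{i-2} with p_{-2}=0, p_{-1}=1, q_{-2}=1, q_{-1}=0), until the denominator exceeds 13:
  i=0: a_0=1, p_0 = 1*1 + 0 = 1, q_0 = 1*0 + 1 = 1.
  i=1: a_1=3, p_1 = 3*1 + 1 = 4, q_1 = 3*1 + 0 = 3.
  i=2: a_2=14, p_2 = 14*4 + 1 = 57, q_2 = 14*3 + 1 = 43.
q_2 = 43 > 13, so the last convergent with denominator <= 13 is p_1/q_1 = 4/3.
The closest fraction with denominator <= 13 is either p_1/q_1 or the intermediate fraction (k*p_1 + p_0)/(k*q_1 + q_0) with the largest k >= 1 whose denominator stays <= 13; these approach x as k grows, and every other convergent or intermediate fraction in range is farther away.
Largest k: floor((13 - q_0)/q_1) = floor((13 - 1)/3) = 4.
That gives (4*4 + 1)/(4*3 + 1) = 17/13.
Compare the errors: |x - 4/3| = |57*3 - 4*43|/(43*3) = 1/129, and |x - 17/13| = |57*13 - 17*43|/(43*13) = 10/559.
Cross-multiplying, 1*559 = 559 < 1290 = 10*129, so 1/129 is smaller: the convergent 4/3 is closer to x than 17/13.

4/3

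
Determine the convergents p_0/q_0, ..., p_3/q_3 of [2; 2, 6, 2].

Using the convergent recurrence p_i = a_i*p_{i-1} + p_{i-2}, q_i = a_i*q_{i-1} + q_{i-2} with p_{-2}=0, p_{-1}=1, q_{-2}=1, q_{-1}=0:
  i=0: a_0=2, p_0 = 2*1 + 0 = 2, q_0 = 2*0 + 1 = 1.
  i=1: a_1=2, p_1 = 2*2 + 1 = 5, q_1 = 2*1 + 0 = 2.
  i=2: a_2=6, p_2 = 6*5 + 2 = 32, q_2 = 6*2 + 1 = 13.
  i=3: a_3=2, p_3 = 2*32 + 5 = 69, q_3 = 2*13 + 2 = 28.

2/1, 5/2, 32/13, 69/28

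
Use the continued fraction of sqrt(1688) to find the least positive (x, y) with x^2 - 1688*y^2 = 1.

(x, y) = (7022501, 170925)

First expand sqrt(1688) as a continued fraction. With x_i = (sqrt(1688) + m_i)/d_i and (m_0, d_0) = (0, 1): a_0 = floor(sqrt(1688)) = 41, since 41^2 = 1681 <= 1688 < 1764 = 42^2.
Iterate m_{i+1} = d_i*a_i - m_i, d_{i+1} = (1688 - m_{i+1}^2)/d_i, a_{i+1} = floor((a_0 + m_{i+1})/d_{i+1}):
  m_1 = 1*41 - 0 = 41, d_1 = (1688 - 41^2)/1 = 7/1 = 7, a_1 = floor((41 + 41)/7) = 11.
  m_2 = 7*11 - 41 = 36, d_2 = (1688 - 36^2)/7 = 392/7 = 56, a_2 = floor((41 + 36)/56) = 1.
  m_3 = 56*1 - 36 = 20, d_3 = (1688 - 20^2)/56 = 1288/56 = 23, a_3 = floor((41 + 20)/23) = 2.
  m_4 = 23*2 - 20 = 26, d_4 = (1688 - 26^2)/23 = 1012/23 = 44, a_4 = floor((41 + 26)/44) = 1.
  m_5 = 44*1 - 26 = 18, d_5 = (1688 - 18^2)/44 = 1364/44 = 31, a_5 = floor((41 + 18)/31) = 1.
  m_6 = 31*1 - 18 = 13, d_6 = (1688 - 13^2)/31 = 1519/31 = 49, a_6 = floor((41 + 13)/49) = 1.
  m_7 = 49*1 - 13 = 36, d_7 = (1688 - 36^2)/49 = 392/49 = 8, a_7 = floor((41 + 36)/8) = 9.
  m_8 = 8*9 - 36 = 36, d_8 = (1688 - 36^2)/8 = 392/8 = 49, a_8 = floor((41 + 36)/49) = 1.
  m_9 = 49*1 - 36 = 13, d_9 = (1688 - 13^2)/49 = 1519/49 = 31, a_9 = floor((41 + 13)/31) = 1.
  m_10 = 31*1 - 13 = 18, d_10 = (1688 - 18^2)/31 = 1364/31 = 44, a_10 = floor((41 + 18)/44) = 1.
  m_11 = 44*1 - 18 = 26, d_11 = (1688 - 26^2)/44 = 1012/44 = 23, a_11 = floor((41 + 26)/23) = 2.
  m_12 = 23*2 - 26 = 20, d_12 = (1688 - 20^2)/23 = 1288/23 = 56, a_12 = floor((41 + 20)/56) = 1.
  m_13 = 56*1 - 20 = 36, d_13 = (1688 - 36^2)/56 = 392/56 = 7, a_13 = floor((41 + 36)/7) = 11.
  m_14 = 7*11 - 36 = 41, d_14 = (1688 - 41^2)/7 = 7/7 = 1, a_14 = floor((41 + 41)/1) = 82.
  m_15 = 1*82 - 41 = 41, d_15 = (1688 - 41^2)/1 = 7/1 = 7: (m_15, d_15) = (m_1, d_1) = (41, 7), so from here the quotients repeat a_1, ..., a_14; the period length is 14.
So sqrt(1688) = [41; (11, 1, 2, 1, 1, 1, 9, 1, 1, 1, 2, 1, 11, 82)] with period length k = 14.
k is even, so the fundamental solution of x^2 - 1688y^2 = 1 is (p_{k-1}, q_{k-1}) = (p_13, q_13); compute convergents through index 13.
Convergents (p_i = a_i*p_{i-1} + p_{i-2}, q_i = a_i*q_{i-1} + q_{i-2} with p_{-2}=0, p_{-1}=1, q_{-2}=1, q_{-1}=0):
  i=0: a_0=41, p_0 = 41*1 + 0 = 41, q_0 = 41*0 + 1 = 1.
  i=1: a_1=11, p_1 = 11*41 + 1 = 452, q_1 = 11*1 + 0 = 11.
  i=2: a_2=1, p_2 = 1*452 + 41 = 493, q_2 = 1*11 + 1 = 12.
  i=3: a_3=2, p_3 = 2*493 + 452 = 1438, q_3 = 2*12 + 11 = 35.
  i=4: a_4=1, p_4 = 1*1438 + 493 = 1931, q_4 = 1*35 + 12 = 47.
  i=5: a_5=1, p_5 = 1*1931 + 1438 = 3369, q_5 = 1*47 + 35 = 82.
  i=6: a_6=1, p_6 = 1*3369 + 1931 = 5300, q_6 = 1*82 + 47 = 129.
  i=7: a_7=9, p_7 = 9*5300 + 3369 = 51069, q_7 = 9*129 + 82 = 1243.
  i=8: a_8=1, p_8 = 1*51069 + 5300 = 56369, q_8 = 1*1243 + 129 = 1372.
  i=9: a_9=1, p_9 = 1*56369 + 51069 = 107438, q_9 = 1*1372 + 1243 = 2615.
  i=10: a_10=1, p_10 = 1*107438 + 56369 = 163807, q_10 = 1*2615 + 1372 = 3987.
  i=11: a_11=2, p_11 = 2*163807 + 107438 = 435052, q_11 = 2*3987 + 2615 = 10589.
  i=12: a_12=1, p_12 = 1*435052 + 163807 = 598859, q_12 = 1*10589 + 3987 = 14576.
  i=13: a_13=11, p_13 = 11*598859 + 435052 = 7022501, q_13 = 11*14576 + 10589 = 170925.
Check: 7022501^2 - 1688*170925^2 = 49315520295001 - 49315520295000 = 1, so (x, y) = (7022501, 170925) solves the equation, and by the theorem it is the least positive solution.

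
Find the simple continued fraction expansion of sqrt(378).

[19; (2, 3, 1, 4, 1, 3, 2, 38)]

Write x_i = (sqrt(378) + m_i)/d_i with (m_0, d_0) = (0, 1). a_0 = floor(sqrt(378)) = 19, since 19^2 = 361 <= 378 < 400 = 20^2.
Iterate m_{i+1} = d_i*a_i - m_i, d_{i+1} = (378 - m_{i+1}^2)/d_i, a_{i+1} = floor((a_0 + m_{i+1})/d_{i+1}):
  m_1 = 1*19 - 0 = 19, d_1 = (378 - 19^2)/1 = 17/1 = 17, a_1 = floor((19 + 19)/17) = 2.
  m_2 = 17*2 - 19 = 15, d_2 = (378 - 15^2)/17 = 153/17 = 9, a_2 = floor((19 + 15)/9) = 3.
  m_3 = 9*3 - 15 = 12, d_3 = (378 - 12^2)/9 = 234/9 = 26, a_3 = floor((19 + 12)/26) = 1.
  m_4 = 26*1 - 12 = 14, d_4 = (378 - 14^2)/26 = 182/26 = 7, a_4 = floor((19 + 14)/7) = 4.
  m_5 = 7*4 - 14 = 14, d_5 = (378 - 14^2)/7 = 182/7 = 26, a_5 = floor((19 + 14)/26) = 1.
  m_6 = 26*1 - 14 = 12, d_6 = (378 - 12^2)/26 = 234/26 = 9, a_6 = floor((19 + 12)/9) = 3.
  m_7 = 9*3 - 12 = 15, d_7 = (378 - 15^2)/9 = 153/9 = 17, a_7 = floor((19 + 15)/17) = 2.
  m_8 = 17*2 - 15 = 19, d_8 = (378 - 19^2)/17 = 17/17 = 1, a_8 = floor((19 + 19)/1) = 38.
  m_9 = 1*38 - 19 = 19, d_9 = (378 - 19^2)/1 = 17/1 = 17: (m_9, d_9) = (m_1, d_1) = (19, 17), so from here the quotients repeat a_1, ..., a_8; the period length is 8.
Hence the expansion of sqrt(378) is a_0 = 19 followed by the repeating block 2, 3, 1, 4, 1, 3, 2, 38 (period 8).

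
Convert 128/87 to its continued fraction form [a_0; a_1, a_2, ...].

[1; 2, 8, 5]

Run the Euclidean algorithm on 128 and 87; the successive quotients are the partial quotients a_0, a_1, ... (each step inverts the fractional part left over by the previous one):
  128 = 1*87 + 41, so a_0 = 1.
  87 = 2*41 + 5, so a_1 = 2.
  41 = 8*5 + 1, so a_2 = 8.
  5 = 5*1 + 0, so a_3 = 5.
The remainder reaches 0 after 4 divisions, so the expansion has 4 partial quotients, read off in order.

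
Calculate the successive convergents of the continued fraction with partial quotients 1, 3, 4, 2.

Using the convergent recurrence p_i = a_i*p_{i-1} + p_{i-2}, q_i = a_i*q_{i-1} + q_{i-2} with p_{-2}=0, p_{-1}=1, q_{-2}=1, q_{-1}=0:
  i=0: a_0=1, p_0 = 1*1 + 0 = 1, q_0 = 1*0 + 1 = 1.
  i=1: a_1=3, p_1 = 3*1 + 1 = 4, q_1 = 3*1 + 0 = 3.
  i=2: a_2=4, p_2 = 4*4 + 1 = 17, q_2 = 4*3 + 1 = 13.
  i=3: a_3=2, p_3 = 2*17 + 4 = 38, q_3 = 2*13 + 3 = 29.

1/1, 4/3, 17/13, 38/29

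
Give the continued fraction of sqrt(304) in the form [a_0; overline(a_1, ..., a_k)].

[17; overline(2, 3, 2, 1, 1, 1, 1, 1, 2, 3, 2, 34)]

Write x_i = (sqrt(304) + m_i)/d_i with (m_0, d_0) = (0, 1). a_0 = floor(sqrt(304)) = 17, since 17^2 = 289 <= 304 < 324 = 18^2.
Iterate m_{i+1} = d_i*a_i - m_i, d_{i+1} = (304 - m_{i+1}^2)/d_i, a_{i+1} = floor((a_0 + m_{i+1})/d_{i+1}):
  m_1 = 1*17 - 0 = 17, d_1 = (304 - 17^2)/1 = 15/1 = 15, a_1 = floor((17 + 17)/15) = 2.
  m_2 = 15*2 - 17 = 13, d_2 = (304 - 13^2)/15 = 135/15 = 9, a_2 = floor((17 + 13)/9) = 3.
  m_3 = 9*3 - 13 = 14, d_3 = (304 - 14^2)/9 = 108/9 = 12, a_3 = floor((17 + 14)/12) = 2.
  m_4 = 12*2 - 14 = 10, d_4 = (304 - 10^2)/12 = 204/12 = 17, a_4 = floor((17 + 10)/17) = 1.
  m_5 = 17*1 - 10 = 7, d_5 = (304 - 7^2)/17 = 255/17 = 15, a_5 = floor((17 + 7)/15) = 1.
  m_6 = 15*1 - 7 = 8, d_6 = (304 - 8^2)/15 = 240/15 = 16, a_6 = floor((17 + 8)/16) = 1.
  m_7 = 16*1 - 8 = 8, d_7 = (304 - 8^2)/16 = 240/16 = 15, a_7 = floor((17 + 8)/15) = 1.
  m_8 = 15*1 - 8 = 7, d_8 = (304 - 7^2)/15 = 255/15 = 17, a_8 = floor((17 + 7)/17) = 1.
  m_9 = 17*1 - 7 = 10, d_9 = (304 - 10^2)/17 = 204/17 = 12, a_9 = floor((17 + 10)/12) = 2.
  m_10 = 12*2 - 10 = 14, d_10 = (304 - 14^2)/12 = 108/12 = 9, a_10 = floor((17 + 14)/9) = 3.
  m_11 = 9*3 - 14 = 13, d_11 = (304 - 13^2)/9 = 135/9 = 15, a_11 = floor((17 + 13)/15) = 2.
  m_12 = 15*2 - 13 = 17, d_12 = (304 - 17^2)/15 = 15/15 = 1, a_12 = floor((17 + 17)/1) = 34.
  m_13 = 1*34 - 17 = 17, d_13 = (304 - 17^2)/1 = 15/1 = 15: (m_13, d_13) = (m_1, d_1) = (17, 15), so from here the quotients repeat a_1, ..., a_12; the period length is 12.
Hence the expansion of sqrt(304) is a_0 = 17 followed by the repeating block 2, 3, 2, 1, 1, 1, 1, 1, 2, 3, 2, 34 (period 12).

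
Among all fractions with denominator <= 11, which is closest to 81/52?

Expand x = 81/52 as a continued fraction with the Euclidean algorithm:
  81 = 1*52 + 29, so a_0 = 1.
  52 = 1*29 + 23, so a_1 = 1.
  29 = 1*23 + 6, so a_2 = 1.
  23 = 3*6 + 5, so a_3 = 3.
  6 = 1*5 + 1, so a_4 = 1.
  5 = 5*1 + 0, so a_5 = 5.
so x = [1; 1, 1, 3, 1, 5].
Convergents (p_i = a_i*p_{i-1} + p_{i-2}, q_i = a_i*q_{i-1} + q_{i-2} with p_{-2}=0, p_{-1}=1, q_{-2}=1, q_{-1}=0), until the denominator exceeds 11:
  i=0: a_0=1, p_0 = 1*1 + 0 = 1, q_0 = 1*0 + 1 = 1.
  i=1: a_1=1, p_1 = 1*1 + 1 = 2, q_1 = 1*1 + 0 = 1.
  i=2: a_2=1, p_2 = 1*2 + 1 = 3, q_2 = 1*1 + 1 = 2.
  i=3: a_3=3, p_3 = 3*3 + 2 = 11, q_3 = 3*2 + 1 = 7.
  i=4: a_4=1, p_4 = 1*11 + 3 = 14, q_4 = 1*7 + 2 = 9.
  i=5: a_5=5, p_5 = 5*14 + 11 = 81, q_5 = 5*9 + 7 = 52.
q_5 = 52 > 11, so the last convergent with denominator <= 11 is p_4/q_4 = 14/9.
The closest fraction with denominator <= 11 is either p_4/q_4 or the intermediate fraction (k*p_4 + p_3)/(k*q_4 + q_3) with the largest k >= 1 whose denominator stays <= 11; these approach x as k grows, and every other convergent or intermediate fraction in range is farther away.
Largest k: floor((11 - q_3)/q_4) = floor((11 - 7)/9) = 0.
Since k = 0, no intermediate fraction beyond p_4/q_4 has denominator <= 11, so the convergent 14/9 is the closest (its error is |81*9 - 14*52|/(52*9) = 1/468).

14/9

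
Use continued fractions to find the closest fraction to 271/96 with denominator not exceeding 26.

48/17

Expand x = 271/96 as a continued fraction with the Euclidean algorithm:
  271 = 2*96 + 79, so a_0 = 2.
  96 = 1*79 + 17, so a_1 = 1.
  79 = 4*17 + 11, so a_2 = 4.
  17 = 1*11 + 6, so a_3 = 1.
  11 = 1*6 + 5, so a_4 = 1.
  6 = 1*5 + 1, so a_5 = 1.
  5 = 5*1 + 0, so a_6 = 5.
so x = [2; 1, 4, 1, 1, 1, 5].
Convergents (p_i = a_i*p_{i-1} + p_{i-2}, q_i = a_i*q_{i-1} + q_{i-2} with p_{-2}=0, p_{-1}=1, q_{-2}=1, q_{-1}=0), until the denominator exceeds 26:
  i=0: a_0=2, p_0 = 2*1 + 0 = 2, q_0 = 2*0 + 1 = 1.
  i=1: a_1=1, p_1 = 1*2 + 1 = 3, q_1 = 1*1 + 0 = 1.
  i=2: a_2=4, p_2 = 4*3 + 2 = 14, q_2 = 4*1 + 1 = 5.
  i=3: a_3=1, p_3 = 1*14 + 3 = 17, q_3 = 1*5 + 1 = 6.
  i=4: a_4=1, p_4 = 1*17 + 14 = 31, q_4 = 1*6 + 5 = 11.
  i=5: a_5=1, p_5 = 1*31 + 17 = 48, q_5 = 1*11 + 6 = 17.
  i=6: a_6=5, p_6 = 5*48 + 31 = 271, q_6 = 5*17 + 11 = 96.
q_6 = 96 > 26, so the last convergent with denominator <= 26 is p_5/q_5 = 48/17.
The closest fraction with denominator <= 26 is either p_5/q_5 or the intermediate fraction (k*p_5 + p_4)/(k*q_5 + q_4) with the largest k >= 1 whose denominator stays <= 26; these approach x as k grows, and every other convergent or intermediate fraction in range is farther away.
Largest k: floor((26 - q_4)/q_5) = floor((26 - 11)/17) = 0.
Since k = 0, no intermediate fraction beyond p_5/q_5 has denominator <= 26, so the convergent 48/17 is the closest (its error is |271*17 - 48*96|/(96*17) = 1/1632).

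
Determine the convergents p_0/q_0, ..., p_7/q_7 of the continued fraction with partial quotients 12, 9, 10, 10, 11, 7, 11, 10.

12/1, 109/9, 1102/91, 11129/919, 123521/10200, 875776/72319, 9757057/805709, 98446346/8129409

Using the convergent recurrence p_i = a_i*p_{i-1} + p_{i-2}, q_i = a_i*q_{i-1} + q_{i-2} with p_{-2}=0, p_{-1}=1, q_{-2}=1, q_{-1}=0:
  i=0: a_0=12, p_0 = 12*1 + 0 = 12, q_0 = 12*0 + 1 = 1.
  i=1: a_1=9, p_1 = 9*12 + 1 = 109, q_1 = 9*1 + 0 = 9.
  i=2: a_2=10, p_2 = 10*109 + 12 = 1102, q_2 = 10*9 + 1 = 91.
  i=3: a_3=10, p_3 = 10*1102 + 109 = 11129, q_3 = 10*91 + 9 = 919.
  i=4: a_4=11, p_4 = 11*11129 + 1102 = 123521, q_4 = 11*919 + 91 = 10200.
  i=5: a_5=7, p_5 = 7*123521 + 11129 = 875776, q_5 = 7*10200 + 919 = 72319.
  i=6: a_6=11, p_6 = 11*875776 + 123521 = 9757057, q_6 = 11*72319 + 10200 = 805709.
  i=7: a_7=10, p_7 = 10*9757057 + 875776 = 98446346, q_7 = 10*805709 + 72319 = 8129409.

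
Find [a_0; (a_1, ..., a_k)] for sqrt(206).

[14; (2, 1, 5, 14, 5, 1, 2, 28)]

Write x_i = (sqrt(206) + m_i)/d_i with (m_0, d_0) = (0, 1). a_0 = floor(sqrt(206)) = 14, since 14^2 = 196 <= 206 < 225 = 15^2.
Iterate m_{i+1} = d_i*a_i - m_i, d_{i+1} = (206 - m_{i+1}^2)/d_i, a_{i+1} = floor((a_0 + m_{i+1})/d_{i+1}):
  m_1 = 1*14 - 0 = 14, d_1 = (206 - 14^2)/1 = 10/1 = 10, a_1 = floor((14 + 14)/10) = 2.
  m_2 = 10*2 - 14 = 6, d_2 = (206 - 6^2)/10 = 170/10 = 17, a_2 = floor((14 + 6)/17) = 1.
  m_3 = 17*1 - 6 = 11, d_3 = (206 - 11^2)/17 = 85/17 = 5, a_3 = floor((14 + 11)/5) = 5.
  m_4 = 5*5 - 11 = 14, d_4 = (206 - 14^2)/5 = 10/5 = 2, a_4 = floor((14 + 14)/2) = 14.
  m_5 = 2*14 - 14 = 14, d_5 = (206 - 14^2)/2 = 10/2 = 5, a_5 = floor((14 + 14)/5) = 5.
  m_6 = 5*5 - 14 = 11, d_6 = (206 - 11^2)/5 = 85/5 = 17, a_6 = floor((14 + 11)/17) = 1.
  m_7 = 17*1 - 11 = 6, d_7 = (206 - 6^2)/17 = 170/17 = 10, a_7 = floor((14 + 6)/10) = 2.
  m_8 = 10*2 - 6 = 14, d_8 = (206 - 14^2)/10 = 10/10 = 1, a_8 = floor((14 + 14)/1) = 28.
  m_9 = 1*28 - 14 = 14, d_9 = (206 - 14^2)/1 = 10/1 = 10: (m_9, d_9) = (m_1, d_1) = (14, 10), so from here the quotients repeat a_1, ..., a_8; the period length is 8.
Hence the expansion of sqrt(206) is a_0 = 14 followed by the repeating block 2, 1, 5, 14, 5, 1, 2, 28 (period 8).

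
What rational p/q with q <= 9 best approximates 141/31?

Expand x = 141/31 as a continued fraction with the Euclidean algorithm:
  141 = 4*31 + 17, so a_0 = 4.
  31 = 1*17 + 14, so a_1 = 1.
  17 = 1*14 + 3, so a_2 = 1.
  14 = 4*3 + 2, so a_3 = 4.
  3 = 1*2 + 1, so a_4 = 1.
  2 = 2*1 + 0, so a_5 = 2.
so x = [4; 1, 1, 4, 1, 2].
Convergents (p_i = a_i*p_{i-1} + p_{i-2}, q_i = a_i*q_{i-1} + q_{i-2} with p_{-2}=0, p_{-1}=1, q_{-2}=1, q_{-1}=0), until the denominator exceeds 9:
  i=0: a_0=4, p_0 = 4*1 + 0 = 4, q_0 = 4*0 + 1 = 1.
  i=1: a_1=1, p_1 = 1*4 + 1 = 5, q_1 = 1*1 + 0 = 1.
  i=2: a_2=1, p_2 = 1*5 + 4 = 9, q_2 = 1*1 + 1 = 2.
  i=3: a_3=4, p_3 = 4*9 + 5 = 41, q_3 = 4*2 + 1 = 9.
  i=4: a_4=1, p_4 = 1*41 + 9 = 50, q_4 = 1*9 + 2 = 11.
q_4 = 11 > 9, so the last convergent with denominator <= 9 is p_3/q_3 = 41/9.
The closest fraction with denominator <= 9 is either p_3/q_3 or the intermediate fraction (k*p_3 + p_2)/(k*q_3 + q_2) with the largest k >= 1 whose denominator stays <= 9; these approach x as k grows, and every other convergent or intermediate fraction in range is farther away.
Largest k: floor((9 - q_2)/q_3) = floor((9 - 2)/9) = 0.
Since k = 0, no intermediate fraction beyond p_3/q_3 has denominator <= 9, so the convergent 41/9 is the closest (its error is |141*9 - 41*31|/(31*9) = 2/279).

41/9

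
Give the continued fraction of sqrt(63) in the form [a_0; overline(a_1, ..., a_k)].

[7; overline(1, 14)]

Write x_i = (sqrt(63) + m_i)/d_i with (m_0, d_0) = (0, 1). a_0 = floor(sqrt(63)) = 7, since 7^2 = 49 <= 63 < 64 = 8^2.
Iterate m_{i+1} = d_i*a_i - m_i, d_{i+1} = (63 - m_{i+1}^2)/d_i, a_{i+1} = floor((a_0 + m_{i+1})/d_{i+1}):
  m_1 = 1*7 - 0 = 7, d_1 = (63 - 7^2)/1 = 14/1 = 14, a_1 = floor((7 + 7)/14) = 1.
  m_2 = 14*1 - 7 = 7, d_2 = (63 - 7^2)/14 = 14/14 = 1, a_2 = floor((7 + 7)/1) = 14.
  m_3 = 1*14 - 7 = 7, d_3 = (63 - 7^2)/1 = 14/1 = 14: (m_3, d_3) = (m_1, d_1) = (7, 14), so from here the quotients repeat a_1, a_2; the period length is 2.
Hence the expansion of sqrt(63) is a_0 = 7 followed by the repeating block 1, 14 (period 2).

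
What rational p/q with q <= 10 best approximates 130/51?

23/9

Expand x = 130/51 as a continued fraction with the Euclidean algorithm:
  130 = 2*51 + 28, so a_0 = 2.
  51 = 1*28 + 23, so a_1 = 1.
  28 = 1*23 + 5, so a_2 = 1.
  23 = 4*5 + 3, so a_3 = 4.
  5 = 1*3 + 2, so a_4 = 1.
  3 = 1*2 + 1, so a_5 = 1.
  2 = 2*1 + 0, so a_6 = 2.
so x = [2; 1, 1, 4, 1, 1, 2].
Convergents (p_i = a_i*p_{i-1} + p_{i-2}, q_i = a_i*q_{i-1} + q_{i-2} with p_{-2}=0, p_{-1}=1, q_{-2}=1, q_{-1}=0), until the denominator exceeds 10:
  i=0: a_0=2, p_0 = 2*1 + 0 = 2, q_0 = 2*0 + 1 = 1.
  i=1: a_1=1, p_1 = 1*2 + 1 = 3, q_1 = 1*1 + 0 = 1.
  i=2: a_2=1, p_2 = 1*3 + 2 = 5, q_2 = 1*1 + 1 = 2.
  i=3: a_3=4, p_3 = 4*5 + 3 = 23, q_3 = 4*2 + 1 = 9.
  i=4: a_4=1, p_4 = 1*23 + 5 = 28, q_4 = 1*9 + 2 = 11.
q_4 = 11 > 10, so the last convergent with denominator <= 10 is p_3/q_3 = 23/9.
The closest fraction with denominator <= 10 is either p_3/q_3 or the intermediate fraction (k*p_3 + p_2)/(k*q_3 + q_2) with the largest k >= 1 whose denominator stays <= 10; these approach x as k grows, and every other convergent or intermediate fraction in range is farther away.
Largest k: floor((10 - q_2)/q_3) = floor((10 - 2)/9) = 0.
Since k = 0, no intermediate fraction beyond p_3/q_3 has denominator <= 10, so the convergent 23/9 is the closest (its error is |130*9 - 23*51|/(51*9) = 3/459).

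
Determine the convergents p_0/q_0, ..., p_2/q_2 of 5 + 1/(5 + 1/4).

5/1, 26/5, 109/21

Using the convergent recurrence p_i = a_i*p_{i-1} + p_{i-2}, q_i = a_i*q_{i-1} + q_{i-2} with p_{-2}=0, p_{-1}=1, q_{-2}=1, q_{-1}=0:
  i=0: a_0=5, p_0 = 5*1 + 0 = 5, q_0 = 5*0 + 1 = 1.
  i=1: a_1=5, p_1 = 5*5 + 1 = 26, q_1 = 5*1 + 0 = 5.
  i=2: a_2=4, p_2 = 4*26 + 5 = 109, q_2 = 4*5 + 1 = 21.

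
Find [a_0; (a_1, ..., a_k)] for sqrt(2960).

Write x_i = (sqrt(2960) + m_i)/d_i with (m_0, d_0) = (0, 1). a_0 = floor(sqrt(2960)) = 54, since 54^2 = 2916 <= 2960 < 3025 = 55^2.
Iterate m_{i+1} = d_i*a_i - m_i, d_{i+1} = (2960 - m_{i+1}^2)/d_i, a_{i+1} = floor((a_0 + m_{i+1})/d_{i+1}):
  m_1 = 1*54 - 0 = 54, d_1 = (2960 - 54^2)/1 = 44/1 = 44, a_1 = floor((54 + 54)/44) = 2.
  m_2 = 44*2 - 54 = 34, d_2 = (2960 - 34^2)/44 = 1804/44 = 41, a_2 = floor((54 + 34)/41) = 2.
  m_3 = 41*2 - 34 = 48, d_3 = (2960 - 48^2)/41 = 656/41 = 16, a_3 = floor((54 + 48)/16) = 6.
  m_4 = 16*6 - 48 = 48, d_4 = (2960 - 48^2)/16 = 656/16 = 41, a_4 = floor((54 + 48)/41) = 2.
  m_5 = 41*2 - 48 = 34, d_5 = (2960 - 34^2)/41 = 1804/41 = 44, a_5 = floor((54 + 34)/44) = 2.
  m_6 = 44*2 - 34 = 54, d_6 = (2960 - 54^2)/44 = 44/44 = 1, a_6 = floor((54 + 54)/1) = 108.
  m_7 = 1*108 - 54 = 54, d_7 = (2960 - 54^2)/1 = 44/1 = 44: (m_7, d_7) = (m_1, d_1) = (54, 44), so from here the quotients repeat a_1, ..., a_6; the period length is 6.
Hence the expansion of sqrt(2960) is a_0 = 54 followed by the repeating block 2, 2, 6, 2, 2, 108 (period 6).

[54; (2, 2, 6, 2, 2, 108)]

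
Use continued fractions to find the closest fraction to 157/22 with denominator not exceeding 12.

50/7

Expand x = 157/22 as a continued fraction with the Euclidean algorithm:
  157 = 7*22 + 3, so a_0 = 7.
  22 = 7*3 + 1, so a_1 = 7.
  3 = 3*1 + 0, so a_2 = 3.
so x = [7; 7, 3].
Convergents (p_i = a_i*p_{i-1} + p_{i-2}, q_i = a_i*q_{i-1} + q_{i-2} with p_{-2}=0, p_{-1}=1, q_{-2}=1, q_{-1}=0), until the denominator exceeds 12:
  i=0: a_0=7, p_0 = 7*1 + 0 = 7, q_0 = 7*0 + 1 = 1.
  i=1: a_1=7, p_1 = 7*7 + 1 = 50, q_1 = 7*1 + 0 = 7.
  i=2: a_2=3, p_2 = 3*50 + 7 = 157, q_2 = 3*7 + 1 = 22.
q_2 = 22 > 12, so the last convergent with denominator <= 12 is p_1/q_1 = 50/7.
The closest fraction with denominator <= 12 is either p_1/q_1 or the intermediate fraction (k*p_1 + p_0)/(k*q_1 + q_0) with the largest k >= 1 whose denominator stays <= 12; these approach x as k grows, and every other convergent or intermediate fraction in range is farther away.
Largest k: floor((12 - q_0)/q_1) = floor((12 - 1)/7) = 1.
That gives (1*50 + 7)/(1*7 + 1) = 57/8.
Compare the errors: |x - 50/7| = |157*7 - 50*22|/(22*7) = 1/154, and |x - 57/8| = |157*8 - 57*22|/(22*8) = 2/176.
Cross-multiplying, 1*176 = 176 < 308 = 2*154, so 1/154 is smaller: the convergent 50/7 is closer to x than 57/8.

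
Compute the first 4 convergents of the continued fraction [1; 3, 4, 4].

1/1, 4/3, 17/13, 72/55

Using the convergent recurrence p_i = a_i*p_{i-1} + p_{i-2}, q_i = a_i*q_{i-1} + q_{i-2} with p_{-2}=0, p_{-1}=1, q_{-2}=1, q_{-1}=0:
  i=0: a_0=1, p_0 = 1*1 + 0 = 1, q_0 = 1*0 + 1 = 1.
  i=1: a_1=3, p_1 = 3*1 + 1 = 4, q_1 = 3*1 + 0 = 3.
  i=2: a_2=4, p_2 = 4*4 + 1 = 17, q_2 = 4*3 + 1 = 13.
  i=3: a_3=4, p_3 = 4*17 + 4 = 72, q_3 = 4*13 + 3 = 55.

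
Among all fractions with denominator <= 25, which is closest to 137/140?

Expand x = 137/140 as a continued fraction with the Euclidean algorithm:
  137 = 0*140 + 137, so a_0 = 0.
  140 = 1*137 + 3, so a_1 = 1.
  137 = 45*3 + 2, so a_2 = 45.
  3 = 1*2 + 1, so a_3 = 1.
  2 = 2*1 + 0, so a_4 = 2.
so x = [0; 1, 45, 1, 2].
Convergents (p_i = a_i*p_{i-1} + p_{i-2}, q_i = a_i*q_{i-1} + q_{i-2} with p_{-2}=0, p_{-1}=1, q_{-2}=1, q_{-1}=0), until the denominator exceeds 25:
  i=0: a_0=0, p_0 = 0*1 + 0 = 0, q_0 = 0*0 + 1 = 1.
  i=1: a_1=1, p_1 = 1*0 + 1 = 1, q_1 = 1*1 + 0 = 1.
  i=2: a_2=45, p_2 = 45*1 + 0 = 45, q_2 = 45*1 + 1 = 46.
q_2 = 46 > 25, so the last convergent with denominator <= 25 is p_1/q_1 = 1/1.
The closest fraction with denominator <= 25 is either p_1/q_1 or the intermediate fraction (k*p_1 + p_0)/(k*q_1 + q_0) with the largest k >= 1 whose denominator stays <= 25; these approach x as k grows, and every other convergent or intermediate fraction in range is farther away.
Largest k: floor((25 - q_0)/q_1) = floor((25 - 1)/1) = 24.
That gives (24*1 + 0)/(24*1 + 1) = 24/25.
Compare the errors: |x - 1/1| = |137*1 - 1*140|/(140*1) = 3/140, and |x - 24/25| = |137*25 - 24*140|/(140*25) = 65/3500.
Cross-multiplying, 65*140 = 9100 < 10500 = 3*3500, so 65/3500 is smaller: the intermediate fraction 24/25 is closer to x than 1/1.

24/25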